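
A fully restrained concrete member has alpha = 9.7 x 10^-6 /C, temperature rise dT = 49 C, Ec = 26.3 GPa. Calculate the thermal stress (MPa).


sigma = alpha * dT * Ec
= 9.7e-6 * 49 * 26.3 * 1000
= 12.5 MPa

12.5


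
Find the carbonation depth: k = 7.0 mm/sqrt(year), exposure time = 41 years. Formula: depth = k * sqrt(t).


depth = k * sqrt(t)
= 7.0 * sqrt(41)
= 44.82 mm

44.82


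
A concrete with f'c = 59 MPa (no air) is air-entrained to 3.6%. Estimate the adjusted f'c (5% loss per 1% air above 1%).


Strength loss = (3.6 - 1) * 5 = 13.0%
f'c = 59 * (1 - 13.0/100)
= 51.33 MPa

51.33


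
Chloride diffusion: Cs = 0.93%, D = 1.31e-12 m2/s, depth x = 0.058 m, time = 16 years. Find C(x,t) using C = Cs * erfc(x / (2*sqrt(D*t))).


t_seconds = 16 * 365.25 * 24 * 3600 = 504921600.0 s
arg = 0.058 / (2 * sqrt(1.31e-12 * 504921600.0))
= 1.1276
erfc(1.1276) = 0.1108
C = 0.93 * 0.1108 = 0.103%

0.103


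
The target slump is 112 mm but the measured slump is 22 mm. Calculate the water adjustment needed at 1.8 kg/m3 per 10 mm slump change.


Difference = 112 - 22 = 90 mm
Water adjustment = 90 * 1.8 / 10 = 16.2 kg/m3

16.2


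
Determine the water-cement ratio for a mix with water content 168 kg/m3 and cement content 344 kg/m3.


w/c = water / cement
w/c = 168 / 344 = 0.488

0.488


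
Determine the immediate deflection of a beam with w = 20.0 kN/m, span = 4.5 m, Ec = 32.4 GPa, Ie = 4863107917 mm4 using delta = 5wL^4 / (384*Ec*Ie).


Convert: L = 4.5 m = 4500 mm, Ec = 32.4 GPa = 32400 MPa
delta = 5 * 20.0 * 4500^4 / (384 * 32400 * 4863107917)
= 0.68 mm

0.68


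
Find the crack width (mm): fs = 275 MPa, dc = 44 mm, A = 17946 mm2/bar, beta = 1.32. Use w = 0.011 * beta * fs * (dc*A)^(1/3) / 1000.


w = 0.011 * beta * fs * (dc * A)^(1/3) / 1000
= 0.011 * 1.32 * 275 * (44 * 17946)^(1/3) / 1000
= 0.369 mm

0.369


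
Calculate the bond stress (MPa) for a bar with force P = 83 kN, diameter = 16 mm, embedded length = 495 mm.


u = P / (pi * db * ld)
= 83 * 1000 / (pi * 16 * 495)
= 3.336 MPa

3.336


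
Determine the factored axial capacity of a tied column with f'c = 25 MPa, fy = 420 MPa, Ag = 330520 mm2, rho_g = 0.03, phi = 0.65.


Ast = rho * Ag = 0.03 * 330520 = 9915.6 mm2
phi*Pn = 0.65 * 0.80 * (0.85 * 25 * (330520 - 9915.6) + 420 * 9915.6) / 1000
= 5708.25 kN

5708.25


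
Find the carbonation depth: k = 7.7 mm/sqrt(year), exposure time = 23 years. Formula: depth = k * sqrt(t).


depth = k * sqrt(t)
= 7.7 * sqrt(23)
= 36.93 mm

36.93


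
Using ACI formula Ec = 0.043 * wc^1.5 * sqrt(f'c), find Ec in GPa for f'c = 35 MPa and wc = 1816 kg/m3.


Ec = 0.043 * 1816^1.5 * sqrt(35) / 1000
= 19.69 GPa

19.69


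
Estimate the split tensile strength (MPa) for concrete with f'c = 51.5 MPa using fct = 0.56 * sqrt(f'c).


fct = 0.56 * sqrt(51.5)
= 0.56 * 7.176
= 4.019 MPa

4.019


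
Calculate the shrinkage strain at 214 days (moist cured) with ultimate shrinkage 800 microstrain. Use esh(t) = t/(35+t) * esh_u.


esh(214) = 214 / (35 + 214) * 800
= 214 / 249 * 800
= 687.6 microstrain

687.6


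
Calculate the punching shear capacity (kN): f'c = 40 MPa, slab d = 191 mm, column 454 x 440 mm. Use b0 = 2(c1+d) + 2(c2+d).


b0 = 2*(454 + 191) + 2*(440 + 191) = 2552 mm
Vc = 0.33 * sqrt(40) * 2552 * 191 / 1000
= 1017.32 kN

1017.32


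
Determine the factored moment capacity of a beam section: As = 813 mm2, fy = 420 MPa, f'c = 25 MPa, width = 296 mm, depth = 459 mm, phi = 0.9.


a = As * fy / (0.85 * f'c * b)
= 813 * 420 / (0.85 * 25 * 296)
= 54.2862 mm
Mn = As * fy * (d - a/2) / 10^6
= 147.4619 kN-m
phi*Mn = 0.9 * 147.4619 = 132.72 kN-m

132.72


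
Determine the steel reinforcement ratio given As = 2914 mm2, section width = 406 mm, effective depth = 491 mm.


rho = As / (b * d)
= 2914 / (406 * 491)
= 0.0146

0.0146


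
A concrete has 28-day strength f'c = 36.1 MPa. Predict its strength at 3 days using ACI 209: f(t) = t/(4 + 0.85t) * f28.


f(3) = 3 / (4 + 0.85 * 3) * 36.1
= 3 / 6.55 * 36.1
= 16.53 MPa

16.53


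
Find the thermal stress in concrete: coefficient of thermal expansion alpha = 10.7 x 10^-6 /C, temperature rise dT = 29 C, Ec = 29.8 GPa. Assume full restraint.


sigma = alpha * dT * Ec
= 10.7e-6 * 29 * 29.8 * 1000
= 9.247 MPa

9.247


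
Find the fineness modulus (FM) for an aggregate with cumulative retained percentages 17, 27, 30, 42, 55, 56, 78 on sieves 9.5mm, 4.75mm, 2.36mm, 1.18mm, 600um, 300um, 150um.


FM = sum(cumulative % retained) / 100
= 305 / 100
= 3.05

3.05


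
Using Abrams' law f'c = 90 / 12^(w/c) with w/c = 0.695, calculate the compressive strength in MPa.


f'c = 90 / 12^0.695
= 90 / 5.624
= 16.0 MPa

16.0


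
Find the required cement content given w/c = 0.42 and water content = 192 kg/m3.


Cement = water / (w/c)
= 192 / 0.42
= 457.1 kg/m3

457.1


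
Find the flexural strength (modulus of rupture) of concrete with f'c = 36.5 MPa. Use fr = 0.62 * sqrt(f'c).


fr = 0.62 * sqrt(36.5)
= 3.746 MPa

3.746


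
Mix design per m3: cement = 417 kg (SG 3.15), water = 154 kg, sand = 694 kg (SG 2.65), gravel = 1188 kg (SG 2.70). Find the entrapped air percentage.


Vol cement = 417 / (3.15 * 1000) = 0.132381 m3
Vol water = 154 / 1000 = 0.154 m3
Vol sand = 694 / (2.65 * 1000) = 0.261887 m3
Vol gravel = 1188 / (2.70 * 1000) = 0.44 m3
Total solid + water volume = 0.988268 m3
Air = (1 - 0.988268) * 100 = 1.17%

1.17


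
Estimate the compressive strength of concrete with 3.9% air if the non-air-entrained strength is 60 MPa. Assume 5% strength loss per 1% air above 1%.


Strength loss = (3.9 - 1) * 5 = 14.5%
f'c = 60 * (1 - 14.5/100)
= 51.3 MPa

51.3


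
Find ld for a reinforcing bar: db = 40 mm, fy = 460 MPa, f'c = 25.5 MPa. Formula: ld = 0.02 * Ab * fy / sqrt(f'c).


Ab = pi * 40^2 / 4 = 1256.637 mm2
ld = 0.02 * 1256.637 * 460 / sqrt(25.5)
= 2289.4 mm

2289.4


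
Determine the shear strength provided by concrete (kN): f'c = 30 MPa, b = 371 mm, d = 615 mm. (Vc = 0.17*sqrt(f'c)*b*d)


Vc = 0.17 * sqrt(30) * 371 * 615 / 1000
= 212.45 kN

212.45


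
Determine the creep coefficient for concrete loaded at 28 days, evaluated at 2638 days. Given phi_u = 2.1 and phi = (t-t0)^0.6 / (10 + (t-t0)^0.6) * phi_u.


dt = 2638 - 28 = 2610
phi = 2610^0.6 / (10 + 2610^0.6) * 2.1
= 1.928

1.928


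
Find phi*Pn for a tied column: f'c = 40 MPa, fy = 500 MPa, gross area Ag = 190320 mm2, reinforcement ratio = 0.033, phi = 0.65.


Ast = rho * Ag = 0.033 * 190320 = 6280.56 mm2
phi*Pn = 0.65 * 0.80 * (0.85 * 40 * (190320 - 6280.56) + 500 * 6280.56) / 1000
= 4886.76 kN

4886.76


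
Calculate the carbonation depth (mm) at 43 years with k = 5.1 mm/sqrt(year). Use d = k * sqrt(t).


depth = k * sqrt(t)
= 5.1 * sqrt(43)
= 33.44 mm

33.44


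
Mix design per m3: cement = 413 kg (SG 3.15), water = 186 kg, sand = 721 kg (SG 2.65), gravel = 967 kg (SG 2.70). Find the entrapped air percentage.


Vol cement = 413 / (3.15 * 1000) = 0.131111 m3
Vol water = 186 / 1000 = 0.186 m3
Vol sand = 721 / (2.65 * 1000) = 0.272075 m3
Vol gravel = 967 / (2.70 * 1000) = 0.358148 m3
Total solid + water volume = 0.947335 m3
Air = (1 - 0.947335) * 100 = 5.27%

5.27


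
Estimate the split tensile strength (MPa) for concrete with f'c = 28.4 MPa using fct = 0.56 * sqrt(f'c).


fct = 0.56 * sqrt(28.4)
= 0.56 * 5.329
= 2.984 MPa

2.984


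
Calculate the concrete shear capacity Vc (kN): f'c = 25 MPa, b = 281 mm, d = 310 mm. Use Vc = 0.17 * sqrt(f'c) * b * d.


Vc = 0.17 * sqrt(25) * 281 * 310 / 1000
= 74.04 kN

74.04


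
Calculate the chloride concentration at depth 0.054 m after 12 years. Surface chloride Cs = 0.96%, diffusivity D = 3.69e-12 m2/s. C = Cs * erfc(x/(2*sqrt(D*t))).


t_seconds = 12 * 365.25 * 24 * 3600 = 378691200.0 s
arg = 0.054 / (2 * sqrt(3.69e-12 * 378691200.0))
= 0.7223
erfc(0.7223) = 0.307
C = 0.96 * 0.307 = 0.2948%

0.2948


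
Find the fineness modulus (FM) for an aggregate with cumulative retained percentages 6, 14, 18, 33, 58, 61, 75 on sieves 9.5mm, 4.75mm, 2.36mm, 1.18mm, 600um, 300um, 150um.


FM = sum(cumulative % retained) / 100
= 265 / 100
= 2.65

2.65


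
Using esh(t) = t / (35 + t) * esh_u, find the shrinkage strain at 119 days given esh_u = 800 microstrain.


esh(119) = 119 / (35 + 119) * 800
= 119 / 154 * 800
= 618.2 microstrain

618.2


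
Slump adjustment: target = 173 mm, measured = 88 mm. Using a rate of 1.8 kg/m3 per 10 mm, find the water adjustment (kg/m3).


Difference = 173 - 88 = 85 mm
Water adjustment = 85 * 1.8 / 10 = 15.3 kg/m3

15.3


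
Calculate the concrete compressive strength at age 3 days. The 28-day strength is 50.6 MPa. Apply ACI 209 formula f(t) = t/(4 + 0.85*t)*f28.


f(3) = 3 / (4 + 0.85 * 3) * 50.6
= 3 / 6.55 * 50.6
= 23.18 MPa

23.18


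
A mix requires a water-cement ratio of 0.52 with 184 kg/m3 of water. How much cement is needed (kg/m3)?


Cement = water / (w/c)
= 184 / 0.52
= 353.8 kg/m3

353.8


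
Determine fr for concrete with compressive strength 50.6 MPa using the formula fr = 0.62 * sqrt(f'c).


fr = 0.62 * sqrt(50.6)
= 4.41 MPa

4.41


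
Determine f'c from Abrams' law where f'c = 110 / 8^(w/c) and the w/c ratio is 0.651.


f'c = 110 / 8^0.651
= 110 / 3.872
= 28.41 MPa

28.41


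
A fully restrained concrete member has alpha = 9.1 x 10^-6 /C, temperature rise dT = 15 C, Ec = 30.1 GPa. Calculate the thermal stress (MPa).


sigma = alpha * dT * Ec
= 9.1e-6 * 15 * 30.1 * 1000
= 4.109 MPa

4.109


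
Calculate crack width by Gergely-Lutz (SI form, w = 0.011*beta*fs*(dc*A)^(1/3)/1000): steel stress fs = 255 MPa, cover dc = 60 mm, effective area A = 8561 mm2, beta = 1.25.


w = 0.011 * beta * fs * (dc * A)^(1/3) / 1000
= 0.011 * 1.25 * 255 * (60 * 8561)^(1/3) / 1000
= 0.281 mm

0.281


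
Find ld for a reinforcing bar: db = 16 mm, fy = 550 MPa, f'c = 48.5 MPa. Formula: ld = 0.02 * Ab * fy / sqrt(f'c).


Ab = pi * 16^2 / 4 = 201.062 mm2
ld = 0.02 * 201.062 * 550 / sqrt(48.5)
= 317.6 mm

317.6


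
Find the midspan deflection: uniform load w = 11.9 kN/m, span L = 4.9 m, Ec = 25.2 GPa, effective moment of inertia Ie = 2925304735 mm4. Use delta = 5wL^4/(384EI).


Convert: L = 4.9 m = 4900 mm, Ec = 25.2 GPa = 25200 MPa
delta = 5 * 11.9 * 4900^4 / (384 * 25200 * 2925304735)
= 1.21 mm

1.21


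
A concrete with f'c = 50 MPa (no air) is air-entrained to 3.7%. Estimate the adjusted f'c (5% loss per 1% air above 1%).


Strength loss = (3.7 - 1) * 5 = 13.5%
f'c = 50 * (1 - 13.5/100)
= 43.25 MPa

43.25


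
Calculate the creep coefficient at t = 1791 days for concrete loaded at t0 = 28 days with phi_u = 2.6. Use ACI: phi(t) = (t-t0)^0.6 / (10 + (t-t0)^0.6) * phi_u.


dt = 1791 - 28 = 1763
phi = 1763^0.6 / (10 + 1763^0.6) * 2.6
= 2.336

2.336


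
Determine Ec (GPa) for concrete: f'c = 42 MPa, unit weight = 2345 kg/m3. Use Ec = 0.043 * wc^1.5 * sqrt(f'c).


Ec = 0.043 * 2345^1.5 * sqrt(42) / 1000
= 31.65 GPa

31.65


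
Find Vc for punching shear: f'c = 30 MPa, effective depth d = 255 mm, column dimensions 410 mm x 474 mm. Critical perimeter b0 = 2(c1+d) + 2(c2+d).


b0 = 2*(410 + 255) + 2*(474 + 255) = 2788 mm
Vc = 0.33 * sqrt(30) * 2788 * 255 / 1000
= 1285.01 kN

1285.01


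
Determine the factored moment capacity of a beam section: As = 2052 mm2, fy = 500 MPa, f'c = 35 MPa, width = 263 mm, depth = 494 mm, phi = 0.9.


a = As * fy / (0.85 * f'c * b)
= 2052 * 500 / (0.85 * 35 * 263)
= 131.1308 mm
Mn = As * fy * (d - a/2) / 10^6
= 439.5739 kN-m
phi*Mn = 0.9 * 439.5739 = 395.62 kN-m

395.62


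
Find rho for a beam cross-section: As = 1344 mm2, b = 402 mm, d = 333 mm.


rho = As / (b * d)
= 1344 / (402 * 333)
= 0.01

0.01


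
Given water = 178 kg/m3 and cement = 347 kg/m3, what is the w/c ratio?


w/c = water / cement
w/c = 178 / 347 = 0.513

0.513


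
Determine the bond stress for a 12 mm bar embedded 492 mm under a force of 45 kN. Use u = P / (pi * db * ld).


u = P / (pi * db * ld)
= 45 * 1000 / (pi * 12 * 492)
= 2.426 MPa

2.426


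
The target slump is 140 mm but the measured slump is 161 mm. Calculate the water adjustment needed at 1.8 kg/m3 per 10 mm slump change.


Difference = 140 - 161 = -21 mm
Water adjustment = -21 * 1.8 / 10 = -3.8 kg/m3

-3.8


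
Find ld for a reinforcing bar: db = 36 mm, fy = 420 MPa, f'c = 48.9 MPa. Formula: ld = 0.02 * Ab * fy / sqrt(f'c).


Ab = pi * 36^2 / 4 = 1017.876 mm2
ld = 0.02 * 1017.876 * 420 / sqrt(48.9)
= 1222.7 mm

1222.7


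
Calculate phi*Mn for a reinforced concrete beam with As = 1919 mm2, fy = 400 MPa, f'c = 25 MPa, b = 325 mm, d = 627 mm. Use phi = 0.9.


a = As * fy / (0.85 * f'c * b)
= 1919 * 400 / (0.85 * 25 * 325)
= 111.1457 mm
Mn = As * fy * (d - a/2) / 10^6
= 438.6275 kN-m
phi*Mn = 0.9 * 438.6275 = 394.76 kN-m

394.76


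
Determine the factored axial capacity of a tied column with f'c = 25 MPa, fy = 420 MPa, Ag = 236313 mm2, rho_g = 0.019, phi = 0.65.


Ast = rho * Ag = 0.019 * 236313 = 4489.947 mm2
phi*Pn = 0.65 * 0.80 * (0.85 * 25 * (236313 - 4489.947) + 420 * 4489.947) / 1000
= 3542.25 kN

3542.25


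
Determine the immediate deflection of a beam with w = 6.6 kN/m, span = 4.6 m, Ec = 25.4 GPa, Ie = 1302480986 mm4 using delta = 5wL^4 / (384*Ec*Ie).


Convert: L = 4.6 m = 4600 mm, Ec = 25.4 GPa = 25400 MPa
delta = 5 * 6.6 * 4600^4 / (384 * 25400 * 1302480986)
= 1.16 mm

1.16


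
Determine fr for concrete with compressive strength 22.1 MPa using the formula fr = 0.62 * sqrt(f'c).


fr = 0.62 * sqrt(22.1)
= 2.915 MPa

2.915


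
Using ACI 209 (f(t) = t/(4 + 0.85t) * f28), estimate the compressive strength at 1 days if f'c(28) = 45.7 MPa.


f(1) = 1 / (4 + 0.85 * 1) * 45.7
= 1 / 4.85 * 45.7
= 9.42 MPa

9.42


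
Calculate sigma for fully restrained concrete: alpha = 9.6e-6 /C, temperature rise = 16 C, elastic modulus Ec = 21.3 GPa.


sigma = alpha * dT * Ec
= 9.6e-6 * 16 * 21.3 * 1000
= 3.272 MPa

3.272


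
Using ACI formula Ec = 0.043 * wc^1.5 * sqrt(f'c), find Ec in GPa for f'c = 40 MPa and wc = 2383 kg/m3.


Ec = 0.043 * 2383^1.5 * sqrt(40) / 1000
= 31.64 GPa

31.64


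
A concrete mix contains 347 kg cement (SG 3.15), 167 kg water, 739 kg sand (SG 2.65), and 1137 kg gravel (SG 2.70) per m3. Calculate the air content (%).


Vol cement = 347 / (3.15 * 1000) = 0.110159 m3
Vol water = 167 / 1000 = 0.167 m3
Vol sand = 739 / (2.65 * 1000) = 0.278868 m3
Vol gravel = 1137 / (2.70 * 1000) = 0.421111 m3
Total solid + water volume = 0.977138 m3
Air = (1 - 0.977138) * 100 = 2.29%

2.29


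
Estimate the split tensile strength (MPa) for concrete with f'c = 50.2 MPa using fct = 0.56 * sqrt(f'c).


fct = 0.56 * sqrt(50.2)
= 0.56 * 7.085
= 3.968 MPa

3.968


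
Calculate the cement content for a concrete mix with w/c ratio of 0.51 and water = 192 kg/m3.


Cement = water / (w/c)
= 192 / 0.51
= 376.5 kg/m3

376.5


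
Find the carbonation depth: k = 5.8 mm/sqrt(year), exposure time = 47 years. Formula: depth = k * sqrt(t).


depth = k * sqrt(t)
= 5.8 * sqrt(47)
= 39.76 mm

39.76


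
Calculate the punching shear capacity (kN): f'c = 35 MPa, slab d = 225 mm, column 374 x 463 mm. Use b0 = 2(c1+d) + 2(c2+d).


b0 = 2*(374 + 225) + 2*(463 + 225) = 2574 mm
Vc = 0.33 * sqrt(35) * 2574 * 225 / 1000
= 1130.68 kN

1130.68


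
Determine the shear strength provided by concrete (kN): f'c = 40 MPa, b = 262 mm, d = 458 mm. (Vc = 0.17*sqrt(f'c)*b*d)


Vc = 0.17 * sqrt(40) * 262 * 458 / 1000
= 129.02 kN

129.02


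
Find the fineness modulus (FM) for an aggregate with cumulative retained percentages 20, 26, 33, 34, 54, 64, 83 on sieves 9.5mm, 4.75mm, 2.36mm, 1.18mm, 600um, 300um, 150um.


FM = sum(cumulative % retained) / 100
= 314 / 100
= 3.14

3.14


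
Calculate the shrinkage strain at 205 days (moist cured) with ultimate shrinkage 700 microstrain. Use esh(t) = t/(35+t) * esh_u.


esh(205) = 205 / (35 + 205) * 700
= 205 / 240 * 700
= 597.9 microstrain

597.9


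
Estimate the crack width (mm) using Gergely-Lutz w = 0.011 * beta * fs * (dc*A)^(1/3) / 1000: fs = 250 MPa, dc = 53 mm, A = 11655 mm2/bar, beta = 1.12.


w = 0.011 * beta * fs * (dc * A)^(1/3) / 1000
= 0.011 * 1.12 * 250 * (53 * 11655)^(1/3) / 1000
= 0.262 mm

0.262


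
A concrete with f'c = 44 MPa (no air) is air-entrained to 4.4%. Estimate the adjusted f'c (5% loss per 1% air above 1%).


Strength loss = (4.4 - 1) * 5 = 17.0%
f'c = 44 * (1 - 17.0/100)
= 36.52 MPa

36.52


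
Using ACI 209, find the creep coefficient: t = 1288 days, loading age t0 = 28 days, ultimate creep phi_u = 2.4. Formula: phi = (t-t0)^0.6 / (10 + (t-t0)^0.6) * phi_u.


dt = 1288 - 28 = 1260
phi = 1260^0.6 / (10 + 1260^0.6) * 2.4
= 2.109

2.109


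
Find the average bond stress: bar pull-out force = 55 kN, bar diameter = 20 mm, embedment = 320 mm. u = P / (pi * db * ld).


u = P / (pi * db * ld)
= 55 * 1000 / (pi * 20 * 320)
= 2.735 MPa

2.735


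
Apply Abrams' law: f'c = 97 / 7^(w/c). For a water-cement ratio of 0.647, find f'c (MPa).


f'c = 97 / 7^0.647
= 97 / 3.522
= 27.54 MPa

27.54


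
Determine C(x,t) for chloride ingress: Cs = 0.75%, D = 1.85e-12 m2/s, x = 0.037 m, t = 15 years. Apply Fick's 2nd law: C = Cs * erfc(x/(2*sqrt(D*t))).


t_seconds = 15 * 365.25 * 24 * 3600 = 473364000.0 s
arg = 0.037 / (2 * sqrt(1.85e-12 * 473364000.0))
= 0.6252
erfc(0.6252) = 0.3766
C = 0.75 * 0.3766 = 0.2825%

0.2825


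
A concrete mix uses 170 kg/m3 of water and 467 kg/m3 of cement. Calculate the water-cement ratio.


w/c = water / cement
w/c = 170 / 467 = 0.364

0.364


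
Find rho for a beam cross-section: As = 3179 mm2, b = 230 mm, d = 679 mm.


rho = As / (b * d)
= 3179 / (230 * 679)
= 0.0204

0.0204


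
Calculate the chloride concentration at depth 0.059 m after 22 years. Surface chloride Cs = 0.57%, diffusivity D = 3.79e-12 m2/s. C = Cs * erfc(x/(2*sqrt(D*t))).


t_seconds = 22 * 365.25 * 24 * 3600 = 694267200.0 s
arg = 0.059 / (2 * sqrt(3.79e-12 * 694267200.0))
= 0.5751
erfc(0.5751) = 0.416
C = 0.57 * 0.416 = 0.2371%

0.2371


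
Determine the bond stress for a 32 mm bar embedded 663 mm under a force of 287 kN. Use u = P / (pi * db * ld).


u = P / (pi * db * ld)
= 287 * 1000 / (pi * 32 * 663)
= 4.306 MPa

4.306


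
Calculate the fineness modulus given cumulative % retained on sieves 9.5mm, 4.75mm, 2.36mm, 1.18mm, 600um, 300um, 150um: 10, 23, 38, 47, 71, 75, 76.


FM = sum(cumulative % retained) / 100
= 340 / 100
= 3.4

3.4


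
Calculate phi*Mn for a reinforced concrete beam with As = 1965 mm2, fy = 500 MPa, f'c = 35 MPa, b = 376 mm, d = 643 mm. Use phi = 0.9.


a = As * fy / (0.85 * f'c * b)
= 1965 * 500 / (0.85 * 35 * 376)
= 87.833 mm
Mn = As * fy * (d - a/2) / 10^6
= 588.5995 kN-m
phi*Mn = 0.9 * 588.5995 = 529.74 kN-m

529.74


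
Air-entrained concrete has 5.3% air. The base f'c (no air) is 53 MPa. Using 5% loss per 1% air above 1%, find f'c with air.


Strength loss = (5.3 - 1) * 5 = 21.5%
f'c = 53 * (1 - 21.5/100)
= 41.61 MPa

41.61


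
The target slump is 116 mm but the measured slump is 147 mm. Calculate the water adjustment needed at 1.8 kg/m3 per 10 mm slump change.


Difference = 116 - 147 = -31 mm
Water adjustment = -31 * 1.8 / 10 = -5.6 kg/m3

-5.6


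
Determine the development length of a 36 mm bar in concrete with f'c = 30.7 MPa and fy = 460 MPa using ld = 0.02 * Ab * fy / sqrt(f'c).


Ab = pi * 36^2 / 4 = 1017.876 mm2
ld = 0.02 * 1017.876 * 460 / sqrt(30.7)
= 1690.1 mm

1690.1


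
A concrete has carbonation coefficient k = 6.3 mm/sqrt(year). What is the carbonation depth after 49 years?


depth = k * sqrt(t)
= 6.3 * sqrt(49)
= 44.1 mm

44.1


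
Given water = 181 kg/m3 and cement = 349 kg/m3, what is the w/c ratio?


w/c = water / cement
w/c = 181 / 349 = 0.519

0.519


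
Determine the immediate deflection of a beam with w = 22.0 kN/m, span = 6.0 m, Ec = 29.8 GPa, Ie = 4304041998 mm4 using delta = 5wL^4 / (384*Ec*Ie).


Convert: L = 6.0 m = 6000 mm, Ec = 29.8 GPa = 29800 MPa
delta = 5 * 22.0 * 6000^4 / (384 * 29800 * 4304041998)
= 2.89 mm

2.89


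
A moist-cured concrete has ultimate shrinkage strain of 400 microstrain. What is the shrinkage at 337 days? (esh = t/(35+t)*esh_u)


esh(337) = 337 / (35 + 337) * 400
= 337 / 372 * 400
= 362.4 microstrain

362.4


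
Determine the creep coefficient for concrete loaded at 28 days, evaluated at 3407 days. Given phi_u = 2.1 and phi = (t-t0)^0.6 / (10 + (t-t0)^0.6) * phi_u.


dt = 3407 - 28 = 3379
phi = 3379^0.6 / (10 + 3379^0.6) * 2.1
= 1.951

1.951


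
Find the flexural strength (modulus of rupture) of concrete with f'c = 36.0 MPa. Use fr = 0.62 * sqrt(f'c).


fr = 0.62 * sqrt(36.0)
= 3.72 MPa

3.72


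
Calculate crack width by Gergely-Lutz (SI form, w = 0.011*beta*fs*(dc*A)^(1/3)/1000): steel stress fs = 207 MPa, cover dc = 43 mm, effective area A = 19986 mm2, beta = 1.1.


w = 0.011 * beta * fs * (dc * A)^(1/3) / 1000
= 0.011 * 1.1 * 207 * (43 * 19986)^(1/3) / 1000
= 0.238 mm

0.238


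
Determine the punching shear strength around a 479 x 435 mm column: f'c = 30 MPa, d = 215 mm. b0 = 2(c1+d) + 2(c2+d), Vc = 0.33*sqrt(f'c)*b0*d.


b0 = 2*(479 + 215) + 2*(435 + 215) = 2688 mm
Vc = 0.33 * sqrt(30) * 2688 * 215 / 1000
= 1044.58 kN

1044.58


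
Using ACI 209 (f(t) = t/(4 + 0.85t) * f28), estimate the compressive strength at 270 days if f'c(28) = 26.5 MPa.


f(270) = 270 / (4 + 0.85 * 270) * 26.5
= 270 / 233.5 * 26.5
= 30.64 MPa

30.64


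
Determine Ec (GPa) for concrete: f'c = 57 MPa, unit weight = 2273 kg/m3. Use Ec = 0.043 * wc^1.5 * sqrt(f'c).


Ec = 0.043 * 2273^1.5 * sqrt(57) / 1000
= 35.18 GPa

35.18


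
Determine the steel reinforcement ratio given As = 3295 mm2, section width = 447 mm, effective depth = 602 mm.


rho = As / (b * d)
= 3295 / (447 * 602)
= 0.0122

0.0122


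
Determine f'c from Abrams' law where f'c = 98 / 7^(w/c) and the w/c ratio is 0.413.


f'c = 98 / 7^0.413
= 98 / 2.234
= 43.87 MPa

43.87


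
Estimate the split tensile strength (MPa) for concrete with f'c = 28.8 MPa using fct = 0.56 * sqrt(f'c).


fct = 0.56 * sqrt(28.8)
= 0.56 * 5.367
= 3.005 MPa

3.005


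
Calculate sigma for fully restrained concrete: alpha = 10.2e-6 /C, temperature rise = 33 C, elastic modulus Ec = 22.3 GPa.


sigma = alpha * dT * Ec
= 10.2e-6 * 33 * 22.3 * 1000
= 7.506 MPa

7.506


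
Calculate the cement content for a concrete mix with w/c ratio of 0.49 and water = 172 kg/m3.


Cement = water / (w/c)
= 172 / 0.49
= 351.0 kg/m3

351.0


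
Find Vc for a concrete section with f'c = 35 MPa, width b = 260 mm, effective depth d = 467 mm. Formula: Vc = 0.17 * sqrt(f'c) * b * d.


Vc = 0.17 * sqrt(35) * 260 * 467 / 1000
= 122.12 kN

122.12


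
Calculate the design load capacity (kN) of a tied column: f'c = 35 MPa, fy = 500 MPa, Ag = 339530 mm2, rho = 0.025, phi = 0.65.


Ast = rho * Ag = 0.025 * 339530 = 8488.25 mm2
phi*Pn = 0.65 * 0.80 * (0.85 * 35 * (339530 - 8488.25) + 500 * 8488.25) / 1000
= 7328.16 kN

7328.16


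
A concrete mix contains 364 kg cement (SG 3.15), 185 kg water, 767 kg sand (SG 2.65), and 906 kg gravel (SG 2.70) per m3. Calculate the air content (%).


Vol cement = 364 / (3.15 * 1000) = 0.115556 m3
Vol water = 185 / 1000 = 0.185 m3
Vol sand = 767 / (2.65 * 1000) = 0.289434 m3
Vol gravel = 906 / (2.70 * 1000) = 0.335556 m3
Total solid + water volume = 0.925545 m3
Air = (1 - 0.925545) * 100 = 7.45%

7.45


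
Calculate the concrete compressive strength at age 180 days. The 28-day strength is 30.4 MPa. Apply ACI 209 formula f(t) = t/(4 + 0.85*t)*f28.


f(180) = 180 / (4 + 0.85 * 180) * 30.4
= 180 / 157.0 * 30.4
= 34.85 MPa

34.85


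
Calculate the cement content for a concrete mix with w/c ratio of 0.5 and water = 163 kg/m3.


Cement = water / (w/c)
= 163 / 0.5
= 326.0 kg/m3

326.0


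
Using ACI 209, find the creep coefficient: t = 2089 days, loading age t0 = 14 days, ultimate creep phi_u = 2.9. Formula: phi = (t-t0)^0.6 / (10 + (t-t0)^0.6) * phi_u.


dt = 2089 - 14 = 2075
phi = 2075^0.6 / (10 + 2075^0.6) * 2.9
= 2.631

2.631


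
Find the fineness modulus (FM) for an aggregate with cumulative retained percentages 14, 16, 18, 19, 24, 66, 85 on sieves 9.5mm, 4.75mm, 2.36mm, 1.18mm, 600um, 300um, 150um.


FM = sum(cumulative % retained) / 100
= 242 / 100
= 2.42

2.42


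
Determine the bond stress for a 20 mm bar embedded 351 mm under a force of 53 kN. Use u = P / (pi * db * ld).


u = P / (pi * db * ld)
= 53 * 1000 / (pi * 20 * 351)
= 2.403 MPa

2.403


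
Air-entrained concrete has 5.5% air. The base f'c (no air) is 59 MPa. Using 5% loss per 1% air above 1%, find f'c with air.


Strength loss = (5.5 - 1) * 5 = 22.5%
f'c = 59 * (1 - 22.5/100)
= 45.73 MPa

45.73


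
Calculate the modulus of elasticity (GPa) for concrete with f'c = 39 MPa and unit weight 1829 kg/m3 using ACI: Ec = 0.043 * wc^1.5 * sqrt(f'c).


Ec = 0.043 * 1829^1.5 * sqrt(39) / 1000
= 21.0 GPa

21.0


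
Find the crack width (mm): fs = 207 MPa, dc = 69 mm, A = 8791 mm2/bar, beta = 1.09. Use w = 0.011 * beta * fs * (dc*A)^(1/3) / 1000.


w = 0.011 * beta * fs * (dc * A)^(1/3) / 1000
= 0.011 * 1.09 * 207 * (69 * 8791)^(1/3) / 1000
= 0.21 mm

0.21


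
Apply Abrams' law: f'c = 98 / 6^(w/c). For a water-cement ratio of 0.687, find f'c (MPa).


f'c = 98 / 6^0.687
= 98 / 3.424
= 28.62 MPa

28.62


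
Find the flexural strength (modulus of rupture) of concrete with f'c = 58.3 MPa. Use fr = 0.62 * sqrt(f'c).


fr = 0.62 * sqrt(58.3)
= 4.734 MPa

4.734


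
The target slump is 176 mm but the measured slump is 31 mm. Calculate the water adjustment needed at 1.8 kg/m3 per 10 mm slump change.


Difference = 176 - 31 = 145 mm
Water adjustment = 145 * 1.8 / 10 = 26.1 kg/m3

26.1


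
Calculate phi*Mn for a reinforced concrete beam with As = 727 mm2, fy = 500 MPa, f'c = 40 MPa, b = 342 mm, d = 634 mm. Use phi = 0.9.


a = As * fy / (0.85 * f'c * b)
= 727 * 500 / (0.85 * 40 * 342)
= 31.2607 mm
Mn = As * fy * (d - a/2) / 10^6
= 224.7774 kN-m
phi*Mn = 0.9 * 224.7774 = 202.3 kN-m

202.3


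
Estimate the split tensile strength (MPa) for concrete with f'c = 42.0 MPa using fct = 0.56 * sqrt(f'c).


fct = 0.56 * sqrt(42.0)
= 0.56 * 6.481
= 3.629 MPa

3.629


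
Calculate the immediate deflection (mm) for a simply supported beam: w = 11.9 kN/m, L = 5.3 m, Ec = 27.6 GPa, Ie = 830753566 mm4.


Convert: L = 5.3 m = 5300 mm, Ec = 27.6 GPa = 27600 MPa
delta = 5 * 11.9 * 5300^4 / (384 * 27600 * 830753566)
= 5.33 mm

5.33


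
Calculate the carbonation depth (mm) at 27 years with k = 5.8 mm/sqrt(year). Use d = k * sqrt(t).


depth = k * sqrt(t)
= 5.8 * sqrt(27)
= 30.14 mm

30.14


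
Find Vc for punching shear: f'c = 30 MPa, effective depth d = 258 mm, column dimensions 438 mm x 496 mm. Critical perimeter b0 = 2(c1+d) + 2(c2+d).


b0 = 2*(438 + 258) + 2*(496 + 258) = 2900 mm
Vc = 0.33 * sqrt(30) * 2900 * 258 / 1000
= 1352.36 kN

1352.36


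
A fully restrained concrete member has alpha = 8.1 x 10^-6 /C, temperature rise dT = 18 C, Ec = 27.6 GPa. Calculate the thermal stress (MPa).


sigma = alpha * dT * Ec
= 8.1e-6 * 18 * 27.6 * 1000
= 4.024 MPa

4.024


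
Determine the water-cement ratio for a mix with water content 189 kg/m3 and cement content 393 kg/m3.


w/c = water / cement
w/c = 189 / 393 = 0.481

0.481


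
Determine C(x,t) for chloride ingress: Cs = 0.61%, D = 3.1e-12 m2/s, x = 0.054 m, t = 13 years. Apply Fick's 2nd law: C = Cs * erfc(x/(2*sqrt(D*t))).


t_seconds = 13 * 365.25 * 24 * 3600 = 410248800.0 s
arg = 0.054 / (2 * sqrt(3.1e-12 * 410248800.0))
= 0.7571
erfc(0.7571) = 0.2843
C = 0.61 * 0.2843 = 0.1734%

0.1734


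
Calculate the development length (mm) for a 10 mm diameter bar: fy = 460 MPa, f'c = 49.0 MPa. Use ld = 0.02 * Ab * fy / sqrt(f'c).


Ab = pi * 10^2 / 4 = 78.54 mm2
ld = 0.02 * 78.54 * 460 / sqrt(49.0)
= 103.2 mm

103.2


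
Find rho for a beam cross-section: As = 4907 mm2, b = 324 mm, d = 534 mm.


rho = As / (b * d)
= 4907 / (324 * 534)
= 0.0284

0.0284


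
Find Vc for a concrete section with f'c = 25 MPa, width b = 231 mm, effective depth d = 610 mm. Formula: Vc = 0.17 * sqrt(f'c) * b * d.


Vc = 0.17 * sqrt(25) * 231 * 610 / 1000
= 119.77 kN

119.77


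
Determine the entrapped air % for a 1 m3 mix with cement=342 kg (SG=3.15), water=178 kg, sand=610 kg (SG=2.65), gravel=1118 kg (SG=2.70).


Vol cement = 342 / (3.15 * 1000) = 0.108571 m3
Vol water = 178 / 1000 = 0.178 m3
Vol sand = 610 / (2.65 * 1000) = 0.230189 m3
Vol gravel = 1118 / (2.70 * 1000) = 0.414074 m3
Total solid + water volume = 0.930834 m3
Air = (1 - 0.930834) * 100 = 6.92%

6.92


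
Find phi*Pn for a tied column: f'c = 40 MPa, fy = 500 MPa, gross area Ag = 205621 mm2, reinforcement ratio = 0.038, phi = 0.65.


Ast = rho * Ag = 0.038 * 205621 = 7813.598 mm2
phi*Pn = 0.65 * 0.80 * (0.85 * 40 * (205621 - 7813.598) + 500 * 7813.598) / 1000
= 5528.77 kN

5528.77


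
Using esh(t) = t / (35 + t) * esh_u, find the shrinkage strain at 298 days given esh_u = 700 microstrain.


esh(298) = 298 / (35 + 298) * 700
= 298 / 333 * 700
= 626.4 microstrain

626.4


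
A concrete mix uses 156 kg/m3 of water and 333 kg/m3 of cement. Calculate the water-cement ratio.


w/c = water / cement
w/c = 156 / 333 = 0.468

0.468


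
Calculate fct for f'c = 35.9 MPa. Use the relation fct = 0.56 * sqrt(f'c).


fct = 0.56 * sqrt(35.9)
= 0.56 * 5.992
= 3.355 MPa

3.355


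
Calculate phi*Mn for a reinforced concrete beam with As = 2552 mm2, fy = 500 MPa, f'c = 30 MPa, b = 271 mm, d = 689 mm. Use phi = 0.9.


a = As * fy / (0.85 * f'c * b)
= 2552 * 500 / (0.85 * 30 * 271)
= 184.6466 mm
Mn = As * fy * (d - a/2) / 10^6
= 761.3595 kN-m
phi*Mn = 0.9 * 761.3595 = 685.22 kN-m

685.22


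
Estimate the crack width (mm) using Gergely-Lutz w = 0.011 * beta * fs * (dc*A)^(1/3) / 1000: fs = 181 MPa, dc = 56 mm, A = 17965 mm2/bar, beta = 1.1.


w = 0.011 * beta * fs * (dc * A)^(1/3) / 1000
= 0.011 * 1.1 * 181 * (56 * 17965)^(1/3) / 1000
= 0.219 mm

0.219


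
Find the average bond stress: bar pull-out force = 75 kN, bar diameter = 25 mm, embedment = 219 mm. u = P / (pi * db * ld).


u = P / (pi * db * ld)
= 75 * 1000 / (pi * 25 * 219)
= 4.36 MPa

4.36


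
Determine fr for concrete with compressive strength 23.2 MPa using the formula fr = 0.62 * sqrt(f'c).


fr = 0.62 * sqrt(23.2)
= 2.986 MPa

2.986


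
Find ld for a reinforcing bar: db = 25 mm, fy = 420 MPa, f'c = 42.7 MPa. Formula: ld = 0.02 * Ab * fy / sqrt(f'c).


Ab = pi * 25^2 / 4 = 490.874 mm2
ld = 0.02 * 490.874 * 420 / sqrt(42.7)
= 631.0 mm

631.0


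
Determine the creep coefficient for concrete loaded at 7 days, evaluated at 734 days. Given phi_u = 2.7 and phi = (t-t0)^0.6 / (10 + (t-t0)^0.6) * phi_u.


dt = 734 - 7 = 727
phi = 727^0.6 / (10 + 727^0.6) * 2.7
= 2.265

2.265


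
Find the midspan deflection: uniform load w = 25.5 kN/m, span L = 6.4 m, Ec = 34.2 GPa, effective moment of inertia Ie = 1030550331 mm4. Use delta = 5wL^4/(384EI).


Convert: L = 6.4 m = 6400 mm, Ec = 34.2 GPa = 34200 MPa
delta = 5 * 25.5 * 6400^4 / (384 * 34200 * 1030550331)
= 15.81 mm

15.81


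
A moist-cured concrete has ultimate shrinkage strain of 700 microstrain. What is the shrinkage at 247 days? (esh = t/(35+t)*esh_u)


esh(247) = 247 / (35 + 247) * 700
= 247 / 282 * 700
= 613.1 microstrain

613.1


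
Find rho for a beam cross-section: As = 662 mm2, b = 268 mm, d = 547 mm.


rho = As / (b * d)
= 662 / (268 * 547)
= 0.0045

0.0045


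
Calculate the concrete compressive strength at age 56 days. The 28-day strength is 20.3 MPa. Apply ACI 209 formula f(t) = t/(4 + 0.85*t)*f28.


f(56) = 56 / (4 + 0.85 * 56) * 20.3
= 56 / 51.6 * 20.3
= 22.03 MPa

22.03


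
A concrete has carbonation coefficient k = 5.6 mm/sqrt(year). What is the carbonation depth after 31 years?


depth = k * sqrt(t)
= 5.6 * sqrt(31)
= 31.18 mm

31.18


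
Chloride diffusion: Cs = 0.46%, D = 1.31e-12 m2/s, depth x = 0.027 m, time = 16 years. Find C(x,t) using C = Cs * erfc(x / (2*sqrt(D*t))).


t_seconds = 16 * 365.25 * 24 * 3600 = 504921600.0 s
arg = 0.027 / (2 * sqrt(1.31e-12 * 504921600.0))
= 0.5249
erfc(0.5249) = 0.4579
C = 0.46 * 0.4579 = 0.2106%

0.2106


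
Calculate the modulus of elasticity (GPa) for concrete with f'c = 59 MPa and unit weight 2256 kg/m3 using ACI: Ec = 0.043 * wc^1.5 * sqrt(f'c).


Ec = 0.043 * 2256^1.5 * sqrt(59) / 1000
= 35.39 GPa

35.39


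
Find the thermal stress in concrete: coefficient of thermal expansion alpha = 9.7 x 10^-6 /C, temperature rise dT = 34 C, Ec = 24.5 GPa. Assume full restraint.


sigma = alpha * dT * Ec
= 9.7e-6 * 34 * 24.5 * 1000
= 8.08 MPa

8.08


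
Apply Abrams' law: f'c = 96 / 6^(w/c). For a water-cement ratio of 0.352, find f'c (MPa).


f'c = 96 / 6^0.352
= 96 / 1.879
= 51.09 MPa

51.09


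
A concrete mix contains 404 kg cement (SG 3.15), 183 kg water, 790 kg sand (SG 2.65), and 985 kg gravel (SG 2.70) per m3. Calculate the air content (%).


Vol cement = 404 / (3.15 * 1000) = 0.128254 m3
Vol water = 183 / 1000 = 0.183 m3
Vol sand = 790 / (2.65 * 1000) = 0.298113 m3
Vol gravel = 985 / (2.70 * 1000) = 0.364815 m3
Total solid + water volume = 0.974182 m3
Air = (1 - 0.974182) * 100 = 2.58%

2.58


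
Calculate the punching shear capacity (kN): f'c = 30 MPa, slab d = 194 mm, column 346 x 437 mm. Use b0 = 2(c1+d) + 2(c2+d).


b0 = 2*(346 + 194) + 2*(437 + 194) = 2342 mm
Vc = 0.33 * sqrt(30) * 2342 * 194 / 1000
= 821.23 kN

821.23


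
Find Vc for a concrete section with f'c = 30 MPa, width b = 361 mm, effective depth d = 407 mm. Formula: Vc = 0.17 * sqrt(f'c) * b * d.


Vc = 0.17 * sqrt(30) * 361 * 407 / 1000
= 136.81 kN

136.81


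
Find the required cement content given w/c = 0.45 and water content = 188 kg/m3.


Cement = water / (w/c)
= 188 / 0.45
= 417.8 kg/m3

417.8


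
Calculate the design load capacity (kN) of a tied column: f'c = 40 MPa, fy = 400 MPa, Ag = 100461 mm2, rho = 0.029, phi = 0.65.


Ast = rho * Ag = 0.029 * 100461 = 2913.369 mm2
phi*Pn = 0.65 * 0.80 * (0.85 * 40 * (100461 - 2913.369) + 400 * 2913.369) / 1000
= 2330.62 kN

2330.62


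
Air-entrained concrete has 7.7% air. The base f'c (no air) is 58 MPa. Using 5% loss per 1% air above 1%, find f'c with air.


Strength loss = (7.7 - 1) * 5 = 33.5%
f'c = 58 * (1 - 33.5/100)
= 38.57 MPa

38.57


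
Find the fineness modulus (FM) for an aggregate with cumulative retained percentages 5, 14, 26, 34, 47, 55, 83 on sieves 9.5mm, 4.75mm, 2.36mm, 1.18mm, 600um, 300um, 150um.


FM = sum(cumulative % retained) / 100
= 264 / 100
= 2.64

2.64


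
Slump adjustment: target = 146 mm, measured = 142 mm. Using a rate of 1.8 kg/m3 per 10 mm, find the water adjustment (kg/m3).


Difference = 146 - 142 = 4 mm
Water adjustment = 4 * 1.8 / 10 = 0.7 kg/m3

0.7


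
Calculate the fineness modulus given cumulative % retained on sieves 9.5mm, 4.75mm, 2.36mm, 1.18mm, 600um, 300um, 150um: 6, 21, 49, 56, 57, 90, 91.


FM = sum(cumulative % retained) / 100
= 370 / 100
= 3.7

3.7


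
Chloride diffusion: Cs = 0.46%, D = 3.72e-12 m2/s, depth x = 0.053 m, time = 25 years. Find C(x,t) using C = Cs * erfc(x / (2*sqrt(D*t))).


t_seconds = 25 * 365.25 * 24 * 3600 = 788940000.0 s
arg = 0.053 / (2 * sqrt(3.72e-12 * 788940000.0))
= 0.4892
erfc(0.4892) = 0.4891
C = 0.46 * 0.4891 = 0.225%

0.225


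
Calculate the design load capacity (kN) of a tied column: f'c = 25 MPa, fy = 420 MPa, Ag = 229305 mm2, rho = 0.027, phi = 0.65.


Ast = rho * Ag = 0.027 * 229305 = 6191.235 mm2
phi*Pn = 0.65 * 0.80 * (0.85 * 25 * (229305 - 6191.235) + 420 * 6191.235) / 1000
= 3817.57 kN

3817.57


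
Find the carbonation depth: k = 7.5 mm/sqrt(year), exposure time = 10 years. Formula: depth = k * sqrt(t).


depth = k * sqrt(t)
= 7.5 * sqrt(10)
= 23.72 mm

23.72


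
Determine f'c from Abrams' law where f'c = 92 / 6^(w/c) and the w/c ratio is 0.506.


f'c = 92 / 6^0.506
= 92 / 2.476
= 37.16 MPa

37.16


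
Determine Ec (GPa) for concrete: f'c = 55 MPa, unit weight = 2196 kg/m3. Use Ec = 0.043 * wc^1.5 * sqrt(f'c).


Ec = 0.043 * 2196^1.5 * sqrt(55) / 1000
= 32.82 GPa

32.82


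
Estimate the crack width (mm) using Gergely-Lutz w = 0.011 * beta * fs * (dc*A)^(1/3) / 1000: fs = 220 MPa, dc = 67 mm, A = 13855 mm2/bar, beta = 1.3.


w = 0.011 * beta * fs * (dc * A)^(1/3) / 1000
= 0.011 * 1.3 * 220 * (67 * 13855)^(1/3) / 1000
= 0.307 mm

0.307


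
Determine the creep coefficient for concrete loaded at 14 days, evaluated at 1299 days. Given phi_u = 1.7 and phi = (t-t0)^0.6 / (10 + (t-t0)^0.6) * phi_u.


dt = 1299 - 14 = 1285
phi = 1285^0.6 / (10 + 1285^0.6) * 1.7
= 1.496

1.496


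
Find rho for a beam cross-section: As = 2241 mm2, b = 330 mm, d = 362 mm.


rho = As / (b * d)
= 2241 / (330 * 362)
= 0.0188

0.0188


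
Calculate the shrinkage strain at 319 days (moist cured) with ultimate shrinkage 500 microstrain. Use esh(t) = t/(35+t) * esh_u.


esh(319) = 319 / (35 + 319) * 500
= 319 / 354 * 500
= 450.6 microstrain

450.6


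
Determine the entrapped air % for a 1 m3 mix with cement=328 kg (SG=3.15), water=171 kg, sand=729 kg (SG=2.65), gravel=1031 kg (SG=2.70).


Vol cement = 328 / (3.15 * 1000) = 0.104127 m3
Vol water = 171 / 1000 = 0.171 m3
Vol sand = 729 / (2.65 * 1000) = 0.275094 m3
Vol gravel = 1031 / (2.70 * 1000) = 0.381852 m3
Total solid + water volume = 0.932073 m3
Air = (1 - 0.932073) * 100 = 6.79%

6.79


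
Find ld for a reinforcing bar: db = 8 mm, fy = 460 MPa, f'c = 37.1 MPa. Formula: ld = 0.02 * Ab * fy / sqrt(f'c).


Ab = pi * 8^2 / 4 = 50.265 mm2
ld = 0.02 * 50.265 * 460 / sqrt(37.1)
= 75.9 mm

75.9


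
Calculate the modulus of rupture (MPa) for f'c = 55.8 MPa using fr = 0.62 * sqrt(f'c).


fr = 0.62 * sqrt(55.8)
= 4.631 MPa

4.631


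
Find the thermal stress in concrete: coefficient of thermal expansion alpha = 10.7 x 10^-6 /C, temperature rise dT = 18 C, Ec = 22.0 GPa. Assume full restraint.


sigma = alpha * dT * Ec
= 10.7e-6 * 18 * 22.0 * 1000
= 4.237 MPa

4.237


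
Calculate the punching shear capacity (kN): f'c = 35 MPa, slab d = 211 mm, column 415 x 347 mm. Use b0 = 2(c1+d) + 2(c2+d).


b0 = 2*(415 + 211) + 2*(347 + 211) = 2368 mm
Vc = 0.33 * sqrt(35) * 2368 * 211 / 1000
= 975.47 kN

975.47


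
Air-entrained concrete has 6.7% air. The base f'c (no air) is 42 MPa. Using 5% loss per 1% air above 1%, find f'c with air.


Strength loss = (6.7 - 1) * 5 = 28.5%
f'c = 42 * (1 - 28.5/100)
= 30.03 MPa

30.03


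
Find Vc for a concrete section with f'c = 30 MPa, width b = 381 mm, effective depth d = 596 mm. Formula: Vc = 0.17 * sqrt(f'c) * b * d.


Vc = 0.17 * sqrt(30) * 381 * 596 / 1000
= 211.44 kN

211.44


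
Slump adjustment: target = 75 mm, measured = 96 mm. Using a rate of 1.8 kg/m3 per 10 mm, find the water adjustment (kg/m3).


Difference = 75 - 96 = -21 mm
Water adjustment = -21 * 1.8 / 10 = -3.8 kg/m3

-3.8


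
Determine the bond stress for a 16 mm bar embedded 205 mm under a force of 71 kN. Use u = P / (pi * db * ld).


u = P / (pi * db * ld)
= 71 * 1000 / (pi * 16 * 205)
= 6.89 MPa

6.89


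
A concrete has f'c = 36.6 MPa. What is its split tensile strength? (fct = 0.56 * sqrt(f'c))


fct = 0.56 * sqrt(36.6)
= 0.56 * 6.05
= 3.388 MPa

3.388


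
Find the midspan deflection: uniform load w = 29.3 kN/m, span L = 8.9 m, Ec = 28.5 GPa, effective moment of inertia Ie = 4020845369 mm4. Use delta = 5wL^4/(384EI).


Convert: L = 8.9 m = 8900 mm, Ec = 28.5 GPa = 28500 MPa
delta = 5 * 29.3 * 8900^4 / (384 * 28500 * 4020845369)
= 20.89 mm

20.89
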